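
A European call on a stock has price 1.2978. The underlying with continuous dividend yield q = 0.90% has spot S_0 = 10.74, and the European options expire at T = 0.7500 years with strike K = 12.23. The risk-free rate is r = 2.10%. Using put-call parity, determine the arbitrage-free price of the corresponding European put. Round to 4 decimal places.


Put-call parity: C - P = S_0 * exp(-qT) - K * exp(-rT).
S_0 * exp(-qT) = 10.7400 * 0.99327273 = 10.66774912
K * exp(-rT) = 12.2300 * 0.98437338 = 12.03888647
P = C - S*exp(-qT) + K*exp(-rT)
P = 1.2978 - 10.66774912 + 12.03888647 = 2.6689

Answer: Put price = 2.6689


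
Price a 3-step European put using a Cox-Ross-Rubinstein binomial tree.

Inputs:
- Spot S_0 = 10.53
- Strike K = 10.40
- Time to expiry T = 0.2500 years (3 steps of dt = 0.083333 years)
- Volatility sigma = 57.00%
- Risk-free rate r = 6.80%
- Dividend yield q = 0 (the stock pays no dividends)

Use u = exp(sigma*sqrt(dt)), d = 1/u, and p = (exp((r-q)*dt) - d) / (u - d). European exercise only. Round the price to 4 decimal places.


Answer: Price = V(0,0) = 1.1270

Derivation:
dt = T/N = 0.083333
u = exp(sigma*sqrt(dt)) = 1.178856; d = 1/u = 0.848280
p = (exp((r-q)*dt) - d) / (u - d) = 0.476147
Discount per step: exp(-r*dt) = 0.994349
Stock lattice S(k, i) with i counting down-moves:
  k=0: S(0,0) = 10.5300
  k=1: S(1,0) = 12.4134; S(1,1) = 8.9324
  k=2: S(2,0) = 14.6336; S(2,1) = 10.5300; S(2,2) = 7.5772
  k=3: S(3,0) = 17.2509; S(3,1) = 12.4134; S(3,2) = 8.9324; S(3,3) = 6.4276
Terminal payoffs V(N, i) = max(K - S_T, 0):
  V(3,0) = 0.000000; V(3,1) = 0.000000; V(3,2) = 1.467614; V(3,3) = 3.972447
Backward induction: V(k, i) = exp(-r*dt) * [p * V(k+1, i) + (1-p) * V(k+1, i+1)].
  V(2,0) = exp(-r*dt) * [p*0.000000 + (1-p)*0.000000] = 0.000000
  V(2,1) = exp(-r*dt) * [p*0.000000 + (1-p)*1.467614] = 0.764470
  V(2,2) = exp(-r*dt) * [p*1.467614 + (1-p)*3.972447] = 2.764072
  V(1,0) = exp(-r*dt) * [p*0.000000 + (1-p)*0.764470] = 0.398207
  V(1,1) = exp(-r*dt) * [p*0.764470 + (1-p)*2.764072] = 1.801729
  V(0,0) = exp(-r*dt) * [p*0.398207 + (1-p)*1.801729] = 1.127042


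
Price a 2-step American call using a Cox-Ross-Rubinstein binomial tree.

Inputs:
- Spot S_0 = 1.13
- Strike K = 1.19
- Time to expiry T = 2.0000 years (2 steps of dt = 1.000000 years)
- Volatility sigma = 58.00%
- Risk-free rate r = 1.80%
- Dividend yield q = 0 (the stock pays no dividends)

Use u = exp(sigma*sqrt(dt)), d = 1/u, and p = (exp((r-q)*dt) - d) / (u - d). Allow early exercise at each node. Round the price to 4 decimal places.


dt = T/N = 1.000000
u = exp(sigma*sqrt(dt)) = 1.786038; d = 1/u = 0.559898
p = (exp((r-q)*dt) - d) / (u - d) = 0.373746
Discount per step: exp(-r*dt) = 0.982161
Stock lattice S(k, i) with i counting down-moves:
  k=0: S(0,0) = 1.1300
  k=1: S(1,0) = 2.0182; S(1,1) = 0.6327
  k=2: S(2,0) = 3.6046; S(2,1) = 1.1300; S(2,2) = 0.3542
Terminal payoffs V(N, i) = max(S_T - K, 0):
  V(2,0) = 2.414625; V(2,1) = 0.000000; V(2,2) = 0.000000
Backward induction: V(k, i) = exp(-r*dt) * [p * V(k+1, i) + (1-p) * V(k+1, i+1)]; then take max(V_cont, immediate exercise) for American.
  V(1,0) = exp(-r*dt) * [p*2.414625 + (1-p)*0.000000] = 0.886357; exercise = 0.828223; V(1,0) = max -> 0.886357
  V(1,1) = exp(-r*dt) * [p*0.000000 + (1-p)*0.000000] = 0.000000; exercise = 0.000000; V(1,1) = max -> 0.000000
  V(0,0) = exp(-r*dt) * [p*0.886357 + (1-p)*0.000000] = 0.325362; exercise = 0.000000; V(0,0) = max -> 0.325362

Answer: Price = V(0,0) = 0.3254


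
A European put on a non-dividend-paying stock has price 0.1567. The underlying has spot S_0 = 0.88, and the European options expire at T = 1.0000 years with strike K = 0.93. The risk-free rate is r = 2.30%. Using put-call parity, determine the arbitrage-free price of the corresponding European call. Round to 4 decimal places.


Answer: Call price = 0.1278

Derivation:
Put-call parity: C - P = S_0 * exp(-qT) - K * exp(-rT).
S_0 * exp(-qT) = 0.8800 * 1.00000000 = 0.88000000
K * exp(-rT) = 0.9300 * 0.97726248 = 0.90885411
C = P + S*exp(-qT) - K*exp(-rT)
C = 0.1567 + 0.88000000 - 0.90885411 = 0.1278


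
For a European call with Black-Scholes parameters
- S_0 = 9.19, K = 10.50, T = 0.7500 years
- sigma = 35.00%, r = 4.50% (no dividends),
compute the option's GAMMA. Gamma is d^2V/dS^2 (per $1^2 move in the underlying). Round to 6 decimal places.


Answer: Gamma = 0.140998

Derivation:
d1 = -0.1767411723; d2 = -0.4798500637
phi(d1) = 0.3927597198; exp(-qT) = 1.0000000000; exp(-rT) = 0.9668131777
Gamma = exp(-qT) * phi(d1) / (S * sigma * sqrt(T)) = 1.0000000000 * 0.3927597198 / (9.1900 * 0.3500 * 0.8660254038) = 0.140998


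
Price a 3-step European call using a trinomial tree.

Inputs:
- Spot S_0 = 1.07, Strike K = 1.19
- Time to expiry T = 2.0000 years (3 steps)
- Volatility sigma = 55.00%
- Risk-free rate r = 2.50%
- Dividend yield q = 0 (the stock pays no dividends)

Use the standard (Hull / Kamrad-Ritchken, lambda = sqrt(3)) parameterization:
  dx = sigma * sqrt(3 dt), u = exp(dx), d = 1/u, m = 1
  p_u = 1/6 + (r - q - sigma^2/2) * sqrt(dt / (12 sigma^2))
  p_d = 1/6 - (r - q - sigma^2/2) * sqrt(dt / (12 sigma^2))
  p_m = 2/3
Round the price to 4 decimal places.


dt = T/N = 0.666667; dx = sigma*sqrt(3*dt) = 0.777817
u = exp(dx) = 2.176716; d = 1/u = 0.459408
p_u = 0.112562, p_m = 0.666667, p_d = 0.220771
Discount per step: exp(-r*dt) = 0.983471
Stock lattice S(k, j) with j the centered position index:
  k=0: S(0,+0) = 1.0700
  k=1: S(1,-1) = 0.4916; S(1,+0) = 1.0700; S(1,+1) = 2.3291
  k=2: S(2,-2) = 0.2258; S(2,-1) = 0.4916; S(2,+0) = 1.0700; S(2,+1) = 2.3291; S(2,+2) = 5.0698
  k=3: S(3,-3) = 0.1037; S(3,-2) = 0.2258; S(3,-1) = 0.4916; S(3,+0) = 1.0700; S(3,+1) = 2.3291; S(3,+2) = 5.0698; S(3,+3) = 11.0354
Terminal payoffs V(N, j) = max(S_T - K, 0):
  V(3,-3) = 0.000000; V(3,-2) = 0.000000; V(3,-1) = 0.000000; V(3,+0) = 0.000000; V(3,+1) = 1.139086; V(3,+2) = 3.879760; V(3,+3) = 9.845430
Backward induction: V(k, j) = exp(-r*dt) * [p_u * V(k+1, j+1) + p_m * V(k+1, j) + p_d * V(k+1, j-1)]
  V(2,-2) = exp(-r*dt) * [p_u*0.000000 + p_m*0.000000 + p_d*0.000000] = 0.000000
  V(2,-1) = exp(-r*dt) * [p_u*0.000000 + p_m*0.000000 + p_d*0.000000] = 0.000000
  V(2,+0) = exp(-r*dt) * [p_u*1.139086 + p_m*0.000000 + p_d*0.000000] = 0.126099
  V(2,+1) = exp(-r*dt) * [p_u*3.879760 + p_m*1.139086 + p_d*0.000000] = 1.176336
  V(2,+2) = exp(-r*dt) * [p_u*9.845430 + p_m*3.879760 + p_d*1.139086] = 3.880983
  V(1,-1) = exp(-r*dt) * [p_u*0.126099 + p_m*0.000000 + p_d*0.000000] = 0.013959
  V(1,+0) = exp(-r*dt) * [p_u*1.176336 + p_m*0.126099 + p_d*0.000000] = 0.212899
  V(1,+1) = exp(-r*dt) * [p_u*3.880983 + p_m*1.176336 + p_d*0.126099] = 1.228272
  V(0,+0) = exp(-r*dt) * [p_u*1.228272 + p_m*0.212899 + p_d*0.013959] = 0.278590

Answer: Price = V(0,0) = 0.2786


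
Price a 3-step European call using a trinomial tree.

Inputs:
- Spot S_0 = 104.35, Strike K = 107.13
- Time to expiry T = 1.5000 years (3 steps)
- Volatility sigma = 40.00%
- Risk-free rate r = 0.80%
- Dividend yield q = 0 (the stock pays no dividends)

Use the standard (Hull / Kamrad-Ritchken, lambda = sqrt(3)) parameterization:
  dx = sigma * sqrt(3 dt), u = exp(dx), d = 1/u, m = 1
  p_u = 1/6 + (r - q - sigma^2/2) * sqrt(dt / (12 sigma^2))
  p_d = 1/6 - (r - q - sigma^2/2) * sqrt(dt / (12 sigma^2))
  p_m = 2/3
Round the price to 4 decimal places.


Answer: Price = V(0,0) = 17.9084

Derivation:
dt = T/N = 0.500000; dx = sigma*sqrt(3*dt) = 0.489898
u = exp(dx) = 1.632150; d = 1/u = 0.612689
p_u = 0.129924, p_m = 0.666667, p_d = 0.203409
Discount per step: exp(-r*dt) = 0.996008
Stock lattice S(k, j) with j the centered position index:
  k=0: S(0,+0) = 104.3500
  k=1: S(1,-1) = 63.9341; S(1,+0) = 104.3500; S(1,+1) = 170.3148
  k=2: S(2,-2) = 39.1717; S(2,-1) = 63.9341; S(2,+0) = 104.3500; S(2,+1) = 170.3148; S(2,+2) = 277.9793
  k=3: S(3,-3) = 24.0001; S(3,-2) = 39.1717; S(3,-1) = 63.9341; S(3,+0) = 104.3500; S(3,+1) = 170.3148; S(3,+2) = 277.9793; S(3,+3) = 453.7038
Terminal payoffs V(N, j) = max(S_T - K, 0):
  V(3,-3) = 0.000000; V(3,-2) = 0.000000; V(3,-1) = 0.000000; V(3,+0) = 0.000000; V(3,+1) = 63.184816; V(3,+2) = 170.849267; V(3,+3) = 346.573762
Backward induction: V(k, j) = exp(-r*dt) * [p_u * V(k+1, j+1) + p_m * V(k+1, j) + p_d * V(k+1, j-1)]
  V(2,-2) = exp(-r*dt) * [p_u*0.000000 + p_m*0.000000 + p_d*0.000000] = 0.000000
  V(2,-1) = exp(-r*dt) * [p_u*0.000000 + p_m*0.000000 + p_d*0.000000] = 0.000000
  V(2,+0) = exp(-r*dt) * [p_u*63.184816 + p_m*0.000000 + p_d*0.000000] = 8.176473
  V(2,+1) = exp(-r*dt) * [p_u*170.849267 + p_m*63.184816 + p_d*0.000000] = 64.063917
  V(2,+2) = exp(-r*dt) * [p_u*346.573762 + p_m*170.849267 + p_d*63.184816] = 171.094484
  V(1,-1) = exp(-r*dt) * [p_u*8.176473 + p_m*0.000000 + p_d*0.000000] = 1.058082
  V(1,+0) = exp(-r*dt) * [p_u*64.063917 + p_m*8.176473 + p_d*0.000000] = 13.719455
  V(1,+1) = exp(-r*dt) * [p_u*171.094484 + p_m*64.063917 + p_d*8.176473] = 66.335906
  V(0,+0) = exp(-r*dt) * [p_u*66.335906 + p_m*13.719455 + p_d*1.058082] = 17.908397


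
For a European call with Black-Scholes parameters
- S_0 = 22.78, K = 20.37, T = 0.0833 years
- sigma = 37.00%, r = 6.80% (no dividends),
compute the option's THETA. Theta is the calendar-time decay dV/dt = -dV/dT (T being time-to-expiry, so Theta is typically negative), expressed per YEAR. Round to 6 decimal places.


d1 = 1.1535519925; d2 = 1.0467635568
phi(d1) = 0.2050954840; exp(-qT) = 1.0000000000; exp(-rT) = 0.9943516125
Theta = -S*exp(-qT)*phi(d1)*sigma/(2*sqrt(T)) - r*K*exp(-rT)*N(d2) + q*S*exp(-qT)*N(d1)
N(d1) = 0.8756580550; N(d2) = 0.8523956788; sqrt(T) = 0.2886173938
Term 1 = -22.7800 * 1.0000000000 * 0.2050954840 * 0.3700 / (2 * 0.2886173938) = -2.9947394606
Term 2 = -0.0680 * 20.3700 * 0.9943516125 * 0.8523956788 = -1.1740353225
Term 3 = 0 (no dividend yield, q = 0)
Theta = -2.9947394606 + (-1.1740353225) + (0.0000000000) = -4.168775

Answer: Theta = -4.168775


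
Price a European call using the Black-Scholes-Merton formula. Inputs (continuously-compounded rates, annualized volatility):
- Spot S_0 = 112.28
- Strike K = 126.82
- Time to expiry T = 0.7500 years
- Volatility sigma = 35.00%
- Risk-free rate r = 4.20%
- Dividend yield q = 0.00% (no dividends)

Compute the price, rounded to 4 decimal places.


d1 = (ln(S/K) + (r - q + 0.5*sigma^2) * T) / (sigma * sqrt(T)) = -0.14626924
d2 = d1 - sigma * sqrt(T) = -0.44937813
exp(-rT) = 0.96899096; exp(-qT) = 1.00000000
C = S_0 * exp(-qT) * N(d1) - K * exp(-rT) * N(d2)
N(d1) = 0.44185442; N(d2) = 0.32657945
C = 112.2800 * 1.00000000 * 0.44185442 - 126.8200 * 0.96899096 * 0.32657945 = 9.4789

Answer: Price = 9.4789


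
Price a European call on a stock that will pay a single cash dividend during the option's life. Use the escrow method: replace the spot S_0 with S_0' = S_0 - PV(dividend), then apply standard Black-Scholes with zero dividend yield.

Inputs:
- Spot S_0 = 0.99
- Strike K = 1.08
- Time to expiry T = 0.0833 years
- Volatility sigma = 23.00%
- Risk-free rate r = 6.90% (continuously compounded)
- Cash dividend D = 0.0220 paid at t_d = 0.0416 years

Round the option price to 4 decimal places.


PV(D) = D * exp(-r * t_d) = 0.0220 * 0.99713372 = 0.02193694
S_0' = S_0 - PV(D) = 0.9900 - 0.02193694 = 0.96806306
d1 = (ln(S_0'/K) + (r + sigma^2/2)*T) / (sigma*sqrt(T)) = -1.52854850
d2 = d1 - sigma*sqrt(T) = -1.59493050
exp(-rT) = 0.99426879
N(d1) = 0.06318821; N(d2) = 0.05536389
C = S_0' * N(d1) - K * exp(-rT) * N(d2) = 0.96806306 * 0.06318821 - 1.0800 * 0.99426879 * 0.05536389 = 0.0017

Answer: Price = 0.0017


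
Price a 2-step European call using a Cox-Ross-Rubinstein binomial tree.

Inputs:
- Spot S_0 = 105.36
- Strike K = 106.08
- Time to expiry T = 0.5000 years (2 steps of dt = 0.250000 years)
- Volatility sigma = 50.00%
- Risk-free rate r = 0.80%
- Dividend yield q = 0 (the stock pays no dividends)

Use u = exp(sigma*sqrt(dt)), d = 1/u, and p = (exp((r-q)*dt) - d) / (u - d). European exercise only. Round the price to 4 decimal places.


Answer: Price = V(0,0) = 13.1468

Derivation:
dt = T/N = 0.250000
u = exp(sigma*sqrt(dt)) = 1.284025; d = 1/u = 0.778801
p = (exp((r-q)*dt) - d) / (u - d) = 0.441786
Discount per step: exp(-r*dt) = 0.998002
Stock lattice S(k, i) with i counting down-moves:
  k=0: S(0,0) = 105.3600
  k=1: S(1,0) = 135.2849; S(1,1) = 82.0545
  k=2: S(2,0) = 173.7093; S(2,1) = 105.3600; S(2,2) = 63.9041
Terminal payoffs V(N, i) = max(S_T - K, 0):
  V(2,0) = 67.629273; V(2,1) = 0.000000; V(2,2) = 0.000000
Backward induction: V(k, i) = exp(-r*dt) * [p * V(k+1, i) + (1-p) * V(k+1, i+1)].
  V(1,0) = exp(-r*dt) * [p*67.629273 + (1-p)*0.000000] = 29.817977
  V(1,1) = exp(-r*dt) * [p*0.000000 + (1-p)*0.000000] = 0.000000
  V(0,0) = exp(-r*dt) * [p*29.817977 + (1-p)*0.000000] = 13.146848


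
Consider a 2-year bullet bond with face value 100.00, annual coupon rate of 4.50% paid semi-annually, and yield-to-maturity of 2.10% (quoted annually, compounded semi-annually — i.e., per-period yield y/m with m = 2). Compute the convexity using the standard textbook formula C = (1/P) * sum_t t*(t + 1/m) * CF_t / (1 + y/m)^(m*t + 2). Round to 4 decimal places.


Coupon per period c = face * coupon_rate / m = 2.250000
Periods per year m = 2; per-period yield y/m = 0.010500
Number of cashflows N = 4
Cashflows (t years, CF_t, discount factor 1/(1+y/m)^(m*t), PV):
  t = 0.5000: CF_t = 2.250000, DF = 0.989609, PV = 2.226620
  t = 1.0000: CF_t = 2.250000, DF = 0.979326, PV = 2.203484
  t = 1.5000: CF_t = 2.250000, DF = 0.969150, PV = 2.180588
  t = 2.0000: CF_t = 102.250000, DF = 0.959080, PV = 98.065906
Price P = sum_t PV_t = 104.676598
Convexity numerator sum_t t*(t + 1/m) * CF_t / (1+y/m)^(m*t + 2):
  t = 0.5000: term = 1.090294
  t = 1.0000: term = 3.236894
  t = 1.5000: term = 6.406520
  t = 2.0000: term = 480.192546
Convexity = (1/P) * sum = 490.926254 / 104.676598 = 4.689933

Answer: Convexity = 4.6899


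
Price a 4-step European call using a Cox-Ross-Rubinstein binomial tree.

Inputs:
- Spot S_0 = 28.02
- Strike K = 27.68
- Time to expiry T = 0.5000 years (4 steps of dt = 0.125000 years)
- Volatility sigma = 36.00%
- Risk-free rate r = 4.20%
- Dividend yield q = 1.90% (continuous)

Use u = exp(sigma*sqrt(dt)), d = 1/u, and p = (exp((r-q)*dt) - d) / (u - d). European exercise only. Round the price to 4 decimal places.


dt = T/N = 0.125000
u = exp(sigma*sqrt(dt)) = 1.135734; d = 1/u = 0.880488
p = (exp((r-q)*dt) - d) / (u - d) = 0.479503
Discount per step: exp(-r*dt) = 0.994764
Stock lattice S(k, i) with i counting down-moves:
  k=0: S(0,0) = 28.0200
  k=1: S(1,0) = 31.8233; S(1,1) = 24.6713
  k=2: S(2,0) = 36.1428; S(2,1) = 28.0200; S(2,2) = 21.7228
  k=3: S(3,0) = 41.0486; S(3,1) = 31.8233; S(3,2) = 24.6713; S(3,3) = 19.1266
  k=4: S(4,0) = 46.6203; S(4,1) = 36.1428; S(4,2) = 28.0200; S(4,3) = 21.7228; S(4,4) = 16.8408
Terminal payoffs V(N, i) = max(S_T - K, 0):
  V(4,0) = 18.940270; V(4,1) = 8.462772; V(4,2) = 0.340000; V(4,3) = 0.000000; V(4,4) = 0.000000
Backward induction: V(k, i) = exp(-r*dt) * [p * V(k+1, i) + (1-p) * V(k+1, i+1)].
  V(3,0) = exp(-r*dt) * [p*18.940270 + (1-p)*8.462772] = 13.416143
  V(3,1) = exp(-r*dt) * [p*8.462772 + (1-p)*0.340000] = 4.212718
  V(3,2) = exp(-r*dt) * [p*0.340000 + (1-p)*0.000000] = 0.162177
  V(3,3) = exp(-r*dt) * [p*0.000000 + (1-p)*0.000000] = 0.000000
  V(2,0) = exp(-r*dt) * [p*13.416143 + (1-p)*4.212718] = 8.580620
  V(2,1) = exp(-r*dt) * [p*4.212718 + (1-p)*0.162177] = 2.093404
  V(2,2) = exp(-r*dt) * [p*0.162177 + (1-p)*0.000000] = 0.077357
  V(1,0) = exp(-r*dt) * [p*8.580620 + (1-p)*2.093404] = 5.176794
  V(1,1) = exp(-r*dt) * [p*2.093404 + (1-p)*0.077357] = 1.038591
  V(0,0) = exp(-r*dt) * [p*5.176794 + (1-p)*1.038591] = 3.007043

Answer: Price = V(0,0) = 3.0070


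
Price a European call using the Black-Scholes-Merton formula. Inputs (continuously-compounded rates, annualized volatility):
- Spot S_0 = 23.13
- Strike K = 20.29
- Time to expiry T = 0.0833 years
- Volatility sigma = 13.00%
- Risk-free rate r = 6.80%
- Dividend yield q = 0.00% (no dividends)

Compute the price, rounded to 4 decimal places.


d1 = (ln(S/K) + (r - q + 0.5*sigma^2) * T) / (sigma * sqrt(T)) = 3.66123804
d2 = d1 - sigma * sqrt(T) = 3.62371777
exp(-rT) = 0.99435161; exp(-qT) = 1.00000000
C = S_0 * exp(-qT) * N(d1) - K * exp(-rT) * N(d2)
N(d1) = 0.99987450; N(d2) = 0.99985480
C = 23.1300 * 1.00000000 * 0.99987450 - 20.2900 * 0.99435161 * 0.99985480 = 2.9546

Answer: Price = 2.9546


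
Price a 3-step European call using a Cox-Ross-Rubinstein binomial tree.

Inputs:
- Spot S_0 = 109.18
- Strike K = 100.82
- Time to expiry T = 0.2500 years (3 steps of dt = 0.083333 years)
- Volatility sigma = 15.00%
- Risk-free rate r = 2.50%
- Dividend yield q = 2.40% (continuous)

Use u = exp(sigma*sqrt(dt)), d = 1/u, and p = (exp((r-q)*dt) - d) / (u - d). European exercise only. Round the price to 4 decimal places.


Answer: Price = V(0,0) = 8.9858

Derivation:
dt = T/N = 0.083333
u = exp(sigma*sqrt(dt)) = 1.044252; d = 1/u = 0.957623
p = (exp((r-q)*dt) - d) / (u - d) = 0.490138
Discount per step: exp(-r*dt) = 0.997919
Stock lattice S(k, i) with i counting down-moves:
  k=0: S(0,0) = 109.1800
  k=1: S(1,0) = 114.0115; S(1,1) = 104.5533
  k=2: S(2,0) = 119.0568; S(2,1) = 109.1800; S(2,2) = 100.1226
  k=3: S(3,0) = 124.3253; S(3,1) = 114.0115; S(3,2) = 104.5533; S(3,3) = 95.8797
Terminal payoffs V(N, i) = max(S_T - K, 0):
  V(3,0) = 23.505324; V(3,1) = 13.191482; V(3,2) = 3.733262; V(3,3) = 0.000000
Backward induction: V(k, i) = exp(-r*dt) * [p * V(k+1, i) + (1-p) * V(k+1, i+1)].
  V(2,0) = exp(-r*dt) * [p*23.505324 + (1-p)*13.191482] = 18.208717
  V(2,1) = exp(-r*dt) * [p*13.191482 + (1-p)*3.733262] = 8.351681
  V(2,2) = exp(-r*dt) * [p*3.733262 + (1-p)*0.000000] = 1.826007
  V(1,0) = exp(-r*dt) * [p*18.208717 + (1-p)*8.351681] = 13.155557
  V(1,1) = exp(-r*dt) * [p*8.351681 + (1-p)*1.826007] = 5.014033
  V(0,0) = exp(-r*dt) * [p*13.155557 + (1-p)*5.014033] = 8.985766


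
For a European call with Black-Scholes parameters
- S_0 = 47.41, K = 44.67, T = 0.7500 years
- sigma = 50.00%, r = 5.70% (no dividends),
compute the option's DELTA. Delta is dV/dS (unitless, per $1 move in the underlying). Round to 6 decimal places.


d1 = 0.4527142984; d2 = 0.0197015965
phi(d1) = 0.3600855448; exp(-qT) = 1.0000000000; exp(-rT) = 0.9581508979
N(d1) = 0.6746227589
Delta = exp(-qT) * N(d1) = 1.0000000000 * 0.6746227589 = 0.674623

Answer: Delta = 0.674623


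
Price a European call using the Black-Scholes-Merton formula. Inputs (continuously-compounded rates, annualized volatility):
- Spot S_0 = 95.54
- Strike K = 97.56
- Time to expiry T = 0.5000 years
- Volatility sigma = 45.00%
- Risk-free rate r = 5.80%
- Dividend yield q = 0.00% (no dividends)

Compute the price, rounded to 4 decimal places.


Answer: Price = 12.4167

Derivation:
d1 = (ln(S/K) + (r - q + 0.5*sigma^2) * T) / (sigma * sqrt(T)) = 0.18448395
d2 = d1 - sigma * sqrt(T) = -0.13371410
exp(-rT) = 0.97141646; exp(-qT) = 1.00000000
C = S_0 * exp(-qT) * N(d1) - K * exp(-rT) * N(d2)
N(d1) = 0.57318309; N(d2) = 0.44681433
C = 95.5400 * 1.00000000 * 0.57318309 - 97.5600 * 0.97141646 * 0.44681433 = 12.4167


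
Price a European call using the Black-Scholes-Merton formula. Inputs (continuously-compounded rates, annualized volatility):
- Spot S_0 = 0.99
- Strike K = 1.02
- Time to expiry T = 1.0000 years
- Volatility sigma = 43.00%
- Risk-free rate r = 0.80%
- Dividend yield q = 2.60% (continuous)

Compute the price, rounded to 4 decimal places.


d1 = (ln(S/K) + (r - q + 0.5*sigma^2) * T) / (sigma * sqrt(T)) = 0.10371404
d2 = d1 - sigma * sqrt(T) = -0.32628596
exp(-rT) = 0.99203191; exp(-qT) = 0.97433509
C = S_0 * exp(-qT) * N(d1) - K * exp(-rT) * N(d2)
N(d1) = 0.54130186; N(d2) = 0.37210400
C = 0.9900 * 0.97433509 * 0.54130186 - 1.0200 * 0.99203191 * 0.37210400 = 0.1456

Answer: Price = 0.1456


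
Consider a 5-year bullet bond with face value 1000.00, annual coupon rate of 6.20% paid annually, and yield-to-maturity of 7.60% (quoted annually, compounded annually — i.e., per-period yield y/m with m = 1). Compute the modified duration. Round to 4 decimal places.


Answer: Modified duration = 4.1180

Derivation:
Coupon per period c = face * coupon_rate / m = 62.000000
Periods per year m = 1; per-period yield y/m = 0.076000
Number of cashflows N = 5
Cashflows (t years, CF_t, discount factor 1/(1+y/m)^(m*t), PV):
  t = 1.0000: CF_t = 62.000000, DF = 0.929368, PV = 57.620818
  t = 2.0000: CF_t = 62.000000, DF = 0.863725, PV = 53.550946
  t = 3.0000: CF_t = 62.000000, DF = 0.802718, PV = 49.768537
  t = 4.0000: CF_t = 62.000000, DF = 0.746021, PV = 46.253287
  t = 5.0000: CF_t = 1062.000000, DF = 0.693328, PV = 736.314173
Price P = sum_t PV_t = 943.507761
First compute Macaulay numerator sum_t t * PV_t:
  t * PV_t at t = 1.0000: 57.620818
  t * PV_t at t = 2.0000: 107.101892
  t * PV_t at t = 3.0000: 149.305611
  t * PV_t at t = 4.0000: 185.013149
  t * PV_t at t = 5.0000: 3681.570865
Macaulay duration D = 4180.612335 / 943.507761 = 4.430925
Modified duration = D / (1 + y/m) = 4.430925 / (1 + 0.076000) = 4.117960


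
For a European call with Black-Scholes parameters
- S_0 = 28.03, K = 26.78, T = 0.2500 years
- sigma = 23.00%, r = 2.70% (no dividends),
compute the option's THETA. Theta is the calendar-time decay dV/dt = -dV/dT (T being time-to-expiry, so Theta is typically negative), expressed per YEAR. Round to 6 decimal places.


Answer: Theta = -2.725123

Derivation:
d1 = 0.5128915210; d2 = 0.3978915210
phi(d1) = 0.3497742301; exp(-qT) = 1.0000000000; exp(-rT) = 0.9932727301
Theta = -S*exp(-qT)*phi(d1)*sigma/(2*sqrt(T)) - r*K*exp(-rT)*N(d2) + q*S*exp(-qT)*N(d1)
N(d1) = 0.6959863975; N(d2) = 0.6546449248; sqrt(T) = 0.5000000000
Term 1 = -28.0300 * 1.0000000000 * 0.3497742301 * 0.2300 / (2 * 0.5000000000) = -2.2549594840
Term 2 = -0.0270 * 26.7800 * 0.9932727301 * 0.6546449248 = -0.4701632225
Term 3 = 0 (no dividend yield, q = 0)
Theta = -2.2549594840 + (-0.4701632225) + (0.0000000000) = -2.725123


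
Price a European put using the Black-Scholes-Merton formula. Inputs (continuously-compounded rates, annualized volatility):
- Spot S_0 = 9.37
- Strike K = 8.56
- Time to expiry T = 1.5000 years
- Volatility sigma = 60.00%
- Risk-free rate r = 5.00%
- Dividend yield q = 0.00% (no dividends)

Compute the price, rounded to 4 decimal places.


d1 = (ln(S/K) + (r - q + 0.5*sigma^2) * T) / (sigma * sqrt(T)) = 0.59252192
d2 = d1 - sigma * sqrt(T) = -0.14232501
exp(-rT) = 0.92774349; exp(-qT) = 1.00000000
P = K * exp(-rT) * N(-d2) - S_0 * exp(-qT) * N(-d1)
N(-d1) = 0.27675058; N(-d2) = 0.55658835
P = 8.5600 * 0.92774349 * 0.55658835 - 9.3700 * 1.00000000 * 0.27675058 = 1.8270

Answer: Price = 1.8270


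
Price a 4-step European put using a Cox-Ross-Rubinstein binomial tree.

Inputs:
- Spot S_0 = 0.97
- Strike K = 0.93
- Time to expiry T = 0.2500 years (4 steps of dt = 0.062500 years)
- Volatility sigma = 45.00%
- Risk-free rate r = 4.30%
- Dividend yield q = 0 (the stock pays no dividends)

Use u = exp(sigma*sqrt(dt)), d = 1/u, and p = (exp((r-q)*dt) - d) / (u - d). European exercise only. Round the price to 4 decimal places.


dt = T/N = 0.062500
u = exp(sigma*sqrt(dt)) = 1.119072; d = 1/u = 0.893597
p = (exp((r-q)*dt) - d) / (u - d) = 0.483840
Discount per step: exp(-r*dt) = 0.997316
Stock lattice S(k, i) with i counting down-moves:
  k=0: S(0,0) = 0.9700
  k=1: S(1,0) = 1.0855; S(1,1) = 0.8668
  k=2: S(2,0) = 1.2148; S(2,1) = 0.9700; S(2,2) = 0.7746
  k=3: S(3,0) = 1.3594; S(3,1) = 1.0855; S(3,2) = 0.8668; S(3,3) = 0.6921
  k=4: S(4,0) = 1.5213; S(4,1) = 1.2148; S(4,2) = 0.9700; S(4,3) = 0.7746; S(4,4) = 0.6185
Terminal payoffs V(N, i) = max(K - S_T, 0):
  V(4,0) = 0.000000; V(4,1) = 0.000000; V(4,2) = 0.000000; V(4,3) = 0.155439; V(4,4) = 0.311501
Backward induction: V(k, i) = exp(-r*dt) * [p * V(k+1, i) + (1-p) * V(k+1, i+1)].
  V(3,0) = exp(-r*dt) * [p*0.000000 + (1-p)*0.000000] = 0.000000
  V(3,1) = exp(-r*dt) * [p*0.000000 + (1-p)*0.000000] = 0.000000
  V(3,2) = exp(-r*dt) * [p*0.000000 + (1-p)*0.155439] = 0.080016
  V(3,3) = exp(-r*dt) * [p*0.155439 + (1-p)*0.311501] = 0.235359
  V(2,0) = exp(-r*dt) * [p*0.000000 + (1-p)*0.000000] = 0.000000
  V(2,1) = exp(-r*dt) * [p*0.000000 + (1-p)*0.080016] = 0.041190
  V(2,2) = exp(-r*dt) * [p*0.080016 + (1-p)*0.235359] = 0.159768
  V(1,0) = exp(-r*dt) * [p*0.000000 + (1-p)*0.041190] = 0.021204
  V(1,1) = exp(-r*dt) * [p*0.041190 + (1-p)*0.159768] = 0.102120
  V(0,0) = exp(-r*dt) * [p*0.021204 + (1-p)*0.102120] = 0.062801

Answer: Price = V(0,0) = 0.0628


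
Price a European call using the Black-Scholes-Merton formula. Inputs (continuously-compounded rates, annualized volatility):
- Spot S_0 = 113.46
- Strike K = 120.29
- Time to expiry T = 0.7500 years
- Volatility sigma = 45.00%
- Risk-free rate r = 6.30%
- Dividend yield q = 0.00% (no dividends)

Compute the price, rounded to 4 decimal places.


d1 = (ln(S/K) + (r - q + 0.5*sigma^2) * T) / (sigma * sqrt(T)) = 0.16610331
d2 = d1 - sigma * sqrt(T) = -0.22360812
exp(-rT) = 0.95384891; exp(-qT) = 1.00000000
C = S_0 * exp(-qT) * N(d1) - K * exp(-rT) * N(d2)
N(d1) = 0.56596217; N(d2) = 0.41153112
C = 113.4600 * 1.00000000 * 0.56596217 - 120.2900 * 0.95384891 * 0.41153112 = 16.9956

Answer: Price = 16.9956


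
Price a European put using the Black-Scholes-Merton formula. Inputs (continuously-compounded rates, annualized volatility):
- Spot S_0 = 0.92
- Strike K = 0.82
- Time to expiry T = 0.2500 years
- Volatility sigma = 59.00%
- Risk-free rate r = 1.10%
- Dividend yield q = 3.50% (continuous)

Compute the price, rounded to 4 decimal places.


Answer: Price = 0.0611

Derivation:
d1 = (ln(S/K) + (r - q + 0.5*sigma^2) * T) / (sigma * sqrt(T)) = 0.51722654
d2 = d1 - sigma * sqrt(T) = 0.22222654
exp(-rT) = 0.99725378; exp(-qT) = 0.99128817
P = K * exp(-rT) * N(-d2) - S_0 * exp(-qT) * N(-d1)
N(-d1) = 0.30249901; N(-d2) = 0.41206877
P = 0.8200 * 0.99725378 * 0.41206877 - 0.9200 * 0.99128817 * 0.30249901 = 0.0611


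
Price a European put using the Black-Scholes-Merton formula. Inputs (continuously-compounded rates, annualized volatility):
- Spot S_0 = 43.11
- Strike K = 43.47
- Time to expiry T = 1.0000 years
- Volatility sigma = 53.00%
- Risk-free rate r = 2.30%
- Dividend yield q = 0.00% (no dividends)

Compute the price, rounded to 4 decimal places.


Answer: Price = 8.6331

Derivation:
d1 = (ln(S/K) + (r - q + 0.5*sigma^2) * T) / (sigma * sqrt(T)) = 0.29270555
d2 = d1 - sigma * sqrt(T) = -0.23729445
exp(-rT) = 0.97726248; exp(-qT) = 1.00000000
P = K * exp(-rT) * N(-d2) - S_0 * exp(-qT) * N(-d1)
N(-d1) = 0.38487361; N(-d2) = 0.59378581
P = 43.4700 * 0.97726248 * 0.59378581 - 43.1100 * 1.00000000 * 0.38487361 = 8.6331


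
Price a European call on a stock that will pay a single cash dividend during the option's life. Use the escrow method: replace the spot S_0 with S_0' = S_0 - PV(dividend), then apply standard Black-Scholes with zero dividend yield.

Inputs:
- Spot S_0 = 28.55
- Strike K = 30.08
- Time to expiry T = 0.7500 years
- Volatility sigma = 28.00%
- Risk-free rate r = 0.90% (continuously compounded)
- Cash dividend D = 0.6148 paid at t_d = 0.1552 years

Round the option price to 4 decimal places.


Answer: Price = 1.9246

Derivation:
PV(D) = D * exp(-r * t_d) = 0.6148 * 0.99860418 = 0.61394185
S_0' = S_0 - PV(D) = 28.5500 - 0.61394185 = 27.93605815
d1 = (ln(S_0'/K) + (r + sigma^2/2)*T) / (sigma*sqrt(T)) = -0.15585256
d2 = d1 - sigma*sqrt(T) = -0.39833967
exp(-rT) = 0.99327273
N(d1) = 0.43807462; N(d2) = 0.34518991
C = S_0' * N(d1) - K * exp(-rT) * N(d2) = 27.93605815 * 0.43807462 - 30.0800 * 0.99327273 * 0.34518991 = 1.9246


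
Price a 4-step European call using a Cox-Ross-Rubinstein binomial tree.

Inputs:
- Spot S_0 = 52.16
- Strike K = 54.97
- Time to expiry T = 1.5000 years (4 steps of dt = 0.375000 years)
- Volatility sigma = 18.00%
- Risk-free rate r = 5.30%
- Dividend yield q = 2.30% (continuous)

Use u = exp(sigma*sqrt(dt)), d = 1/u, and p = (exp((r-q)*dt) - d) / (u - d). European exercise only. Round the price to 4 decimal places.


Answer: Price = V(0,0) = 4.3536

Derivation:
dt = T/N = 0.375000
u = exp(sigma*sqrt(dt)) = 1.116532; d = 1/u = 0.895631
p = (exp((r-q)*dt) - d) / (u - d) = 0.523686
Discount per step: exp(-r*dt) = 0.980321
Stock lattice S(k, i) with i counting down-moves:
  k=0: S(0,0) = 52.1600
  k=1: S(1,0) = 58.2383; S(1,1) = 46.7161
  k=2: S(2,0) = 65.0249; S(2,1) = 52.1600; S(2,2) = 41.8404
  k=3: S(3,0) = 72.6023; S(3,1) = 58.2383; S(3,2) = 46.7161; S(3,3) = 37.4735
  k=4: S(4,0) = 81.0628; S(4,1) = 65.0249; S(4,2) = 52.1600; S(4,3) = 41.8404; S(4,4) = 33.5624
Terminal payoffs V(N, i) = max(S_T - K, 0):
  V(4,0) = 26.092793; V(4,1) = 10.054882; V(4,2) = 0.000000; V(4,3) = 0.000000; V(4,4) = 0.000000
Backward induction: V(k, i) = exp(-r*dt) * [p * V(k+1, i) + (1-p) * V(k+1, i+1)].
  V(3,0) = exp(-r*dt) * [p*26.092793 + (1-p)*10.054882] = 18.090572
  V(3,1) = exp(-r*dt) * [p*10.054882 + (1-p)*0.000000] = 5.161985
  V(3,2) = exp(-r*dt) * [p*0.000000 + (1-p)*0.000000] = 0.000000
  V(3,3) = exp(-r*dt) * [p*0.000000 + (1-p)*0.000000] = 0.000000
  V(2,0) = exp(-r*dt) * [p*18.090572 + (1-p)*5.161985] = 11.697694
  V(2,1) = exp(-r*dt) * [p*5.161985 + (1-p)*0.000000] = 2.650065
  V(2,2) = exp(-r*dt) * [p*0.000000 + (1-p)*0.000000] = 0.000000
  V(1,0) = exp(-r*dt) * [p*11.697694 + (1-p)*2.650065] = 7.242796
  V(1,1) = exp(-r*dt) * [p*2.650065 + (1-p)*0.000000] = 1.360493
  V(0,0) = exp(-r*dt) * [p*7.242796 + (1-p)*1.360493] = 4.353582


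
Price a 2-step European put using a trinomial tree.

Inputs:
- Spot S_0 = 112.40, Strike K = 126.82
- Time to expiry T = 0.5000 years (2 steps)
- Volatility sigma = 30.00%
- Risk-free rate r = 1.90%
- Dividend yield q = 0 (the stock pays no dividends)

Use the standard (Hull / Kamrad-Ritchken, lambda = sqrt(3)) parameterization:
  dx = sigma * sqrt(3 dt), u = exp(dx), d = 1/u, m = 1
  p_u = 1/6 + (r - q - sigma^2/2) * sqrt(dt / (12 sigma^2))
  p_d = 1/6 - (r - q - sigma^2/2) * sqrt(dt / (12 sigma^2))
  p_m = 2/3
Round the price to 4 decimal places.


Answer: Price = V(0,0) = 18.5426

Derivation:
dt = T/N = 0.250000; dx = sigma*sqrt(3*dt) = 0.259808
u = exp(dx) = 1.296681; d = 1/u = 0.771200
p_u = 0.154157, p_m = 0.666667, p_d = 0.179176
Discount per step: exp(-r*dt) = 0.995261
Stock lattice S(k, j) with j the centered position index:
  k=0: S(0,+0) = 112.4000
  k=1: S(1,-1) = 86.6829; S(1,+0) = 112.4000; S(1,+1) = 145.7469
  k=2: S(2,-2) = 66.8498; S(2,-1) = 86.6829; S(2,+0) = 112.4000; S(2,+1) = 145.7469; S(2,+2) = 188.9872
Terminal payoffs V(N, j) = max(K - S_T, 0):
  V(2,-2) = 59.970174; V(2,-1) = 40.137127; V(2,+0) = 14.420000; V(2,+1) = 0.000000; V(2,+2) = 0.000000
Backward induction: V(k, j) = exp(-r*dt) * [p_u * V(k+1, j+1) + p_m * V(k+1, j) + p_d * V(k+1, j-1)]
  V(1,-1) = exp(-r*dt) * [p_u*14.420000 + p_m*40.137127 + p_d*59.970174] = 39.537994
  V(1,+0) = exp(-r*dt) * [p_u*0.000000 + p_m*14.420000 + p_d*40.137127] = 16.725306
  V(1,+1) = exp(-r*dt) * [p_u*0.000000 + p_m*0.000000 + p_d*14.420000] = 2.571473
  V(0,+0) = exp(-r*dt) * [p_u*2.571473 + p_m*16.725306 + p_d*39.537994] = 18.542585


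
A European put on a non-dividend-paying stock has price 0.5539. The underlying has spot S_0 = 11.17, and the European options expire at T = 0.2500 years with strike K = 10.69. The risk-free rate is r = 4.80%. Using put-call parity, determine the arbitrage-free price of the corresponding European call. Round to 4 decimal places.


Put-call parity: C - P = S_0 * exp(-qT) - K * exp(-rT).
S_0 * exp(-qT) = 11.1700 * 1.00000000 = 11.17000000
K * exp(-rT) = 10.6900 * 0.98807171 = 10.56248661
C = P + S*exp(-qT) - K*exp(-rT)
C = 0.5539 + 11.17000000 - 10.56248661 = 1.1614

Answer: Call price = 1.1614


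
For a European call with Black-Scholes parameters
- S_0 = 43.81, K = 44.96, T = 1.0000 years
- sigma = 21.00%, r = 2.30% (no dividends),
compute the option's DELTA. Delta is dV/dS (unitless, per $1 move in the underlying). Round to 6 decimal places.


d1 = 0.0911376011; d2 = -0.1188623989
phi(d1) = 0.3972888963; exp(-qT) = 1.0000000000; exp(-rT) = 0.9772624838
N(d1) = 0.5363083722
Delta = exp(-qT) * N(d1) = 1.0000000000 * 0.5363083722 = 0.536308

Answer: Delta = 0.536308


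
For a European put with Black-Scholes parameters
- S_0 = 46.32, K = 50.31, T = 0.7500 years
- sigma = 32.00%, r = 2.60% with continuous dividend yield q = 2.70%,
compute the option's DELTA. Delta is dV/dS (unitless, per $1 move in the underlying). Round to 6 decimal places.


d1 = -0.1623077071; d2 = -0.4394358364
phi(d1) = 0.3937219108; exp(-qT) = 0.9799536543; exp(-rT) = 0.9806888952
N(-d1) = 0.5644682271
Delta = -exp(-qT) * N(-d1) = -0.9799536543 * 0.5644682271 = -0.553153

Answer: Delta = -0.553153


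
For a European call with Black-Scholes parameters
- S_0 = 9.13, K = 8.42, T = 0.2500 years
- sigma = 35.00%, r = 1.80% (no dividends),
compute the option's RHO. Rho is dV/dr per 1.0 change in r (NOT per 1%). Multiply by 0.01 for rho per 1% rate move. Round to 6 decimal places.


Answer: Rho = 1.374100

Derivation:
d1 = 0.5758192363; d2 = 0.4008192363
phi(d1) = 0.3379955904; exp(-qT) = 1.0000000000; exp(-rT) = 0.9955101098
N(d2) = 0.6557233924
Rho = K*T*exp(-rT)*N(d2) = 8.4200 * 0.2500 * 0.9955101098 * 0.6557233924 = 1.374100


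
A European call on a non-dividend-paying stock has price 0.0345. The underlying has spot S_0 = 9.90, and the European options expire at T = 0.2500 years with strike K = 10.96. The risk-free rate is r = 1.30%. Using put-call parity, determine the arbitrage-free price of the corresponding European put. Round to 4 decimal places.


Answer: Put price = 1.0589

Derivation:
Put-call parity: C - P = S_0 * exp(-qT) - K * exp(-rT).
S_0 * exp(-qT) = 9.9000 * 1.00000000 = 9.90000000
K * exp(-rT) = 10.9600 * 0.99675528 = 10.92443782
P = C - S*exp(-qT) + K*exp(-rT)
P = 0.0345 - 9.90000000 + 10.92443782 = 1.0589


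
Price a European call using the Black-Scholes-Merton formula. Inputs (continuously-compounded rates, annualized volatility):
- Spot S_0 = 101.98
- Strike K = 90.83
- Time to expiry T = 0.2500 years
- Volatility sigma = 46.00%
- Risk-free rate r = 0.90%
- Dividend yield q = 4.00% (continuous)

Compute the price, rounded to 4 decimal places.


d1 = (ln(S/K) + (r - q + 0.5*sigma^2) * T) / (sigma * sqrt(T)) = 0.58472647
d2 = d1 - sigma * sqrt(T) = 0.35472647
exp(-rT) = 0.99775253; exp(-qT) = 0.99004983
C = S_0 * exp(-qT) * N(d1) - K * exp(-rT) * N(d2)
N(d1) = 0.72063417; N(d2) = 0.63860274
C = 101.9800 * 0.99004983 * 0.72063417 - 90.8300 * 0.99775253 * 0.63860274 = 14.8851

Answer: Price = 14.8851


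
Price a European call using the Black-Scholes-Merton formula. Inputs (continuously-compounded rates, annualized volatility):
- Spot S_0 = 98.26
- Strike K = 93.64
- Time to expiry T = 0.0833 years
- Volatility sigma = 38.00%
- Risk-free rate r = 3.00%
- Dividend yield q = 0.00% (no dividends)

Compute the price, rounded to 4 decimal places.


Answer: Price = 7.0566

Derivation:
d1 = (ln(S/K) + (r - q + 0.5*sigma^2) * T) / (sigma * sqrt(T)) = 0.51673440
d2 = d1 - sigma * sqrt(T) = 0.40705980
exp(-rT) = 0.99750412; exp(-qT) = 1.00000000
C = S_0 * exp(-qT) * N(d1) - K * exp(-rT) * N(d2)
N(d1) = 0.69732921; N(d2) = 0.65801796
C = 98.2600 * 1.00000000 * 0.69732921 - 93.6400 * 0.99750412 * 0.65801796 = 7.0566


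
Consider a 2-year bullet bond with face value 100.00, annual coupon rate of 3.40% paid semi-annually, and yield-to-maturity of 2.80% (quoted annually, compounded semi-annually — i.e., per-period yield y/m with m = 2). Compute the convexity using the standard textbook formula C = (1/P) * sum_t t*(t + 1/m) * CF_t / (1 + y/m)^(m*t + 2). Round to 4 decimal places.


Answer: Convexity = 4.7034

Derivation:
Coupon per period c = face * coupon_rate / m = 1.700000
Periods per year m = 2; per-period yield y/m = 0.014000
Number of cashflows N = 4
Cashflows (t years, CF_t, discount factor 1/(1+y/m)^(m*t), PV):
  t = 0.5000: CF_t = 1.700000, DF = 0.986193, PV = 1.676529
  t = 1.0000: CF_t = 1.700000, DF = 0.972577, PV = 1.653381
  t = 1.5000: CF_t = 1.700000, DF = 0.959149, PV = 1.630554
  t = 2.0000: CF_t = 101.700000, DF = 0.945906, PV = 96.198684
Price P = sum_t PV_t = 101.159148
Convexity numerator sum_t t*(t + 1/m) * CF_t / (1+y/m)^(m*t + 2):
  t = 0.5000: term = 0.815277
  t = 1.0000: term = 2.412061
  t = 1.5000: term = 4.757518
  t = 2.0000: term = 467.803242
Convexity = (1/P) * sum = 475.788098 / 101.159148 = 4.703362


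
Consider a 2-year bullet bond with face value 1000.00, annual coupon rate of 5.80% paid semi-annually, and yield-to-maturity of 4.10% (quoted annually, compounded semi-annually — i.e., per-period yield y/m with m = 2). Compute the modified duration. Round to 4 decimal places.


Coupon per period c = face * coupon_rate / m = 29.000000
Periods per year m = 2; per-period yield y/m = 0.020500
Number of cashflows N = 4
Cashflows (t years, CF_t, discount factor 1/(1+y/m)^(m*t), PV):
  t = 0.5000: CF_t = 29.000000, DF = 0.979912, PV = 28.417442
  t = 1.0000: CF_t = 29.000000, DF = 0.960227, PV = 27.846587
  t = 1.5000: CF_t = 29.000000, DF = 0.940938, PV = 27.287200
  t = 2.0000: CF_t = 1029.000000, DF = 0.922036, PV = 948.775231
Price P = sum_t PV_t = 1032.326461
First compute Macaulay numerator sum_t t * PV_t:
  t * PV_t at t = 0.5000: 14.208721
  t * PV_t at t = 1.0000: 27.846587
  t * PV_t at t = 1.5000: 40.930800
  t * PV_t at t = 2.0000: 1897.550463
Macaulay duration D = 1980.536571 / 1032.326461 = 1.918518
Modified duration = D / (1 + y/m) = 1.918518 / (1 + 0.020500) = 1.879978

Answer: Modified duration = 1.8800


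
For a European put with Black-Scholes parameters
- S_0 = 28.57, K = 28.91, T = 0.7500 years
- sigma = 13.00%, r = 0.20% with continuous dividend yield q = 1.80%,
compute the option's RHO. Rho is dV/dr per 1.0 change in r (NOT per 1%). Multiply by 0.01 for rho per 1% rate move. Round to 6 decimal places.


d1 = -0.1553768578; d2 = -0.2679601603
phi(d1) = 0.3941556026; exp(-qT) = 0.9865907163; exp(-rT) = 0.9985011244
N(-d2) = 0.6056350075
Rho = -K*T*exp(-rT)*N(-d2) = -28.9100 * 0.7500 * 0.9985011244 * 0.6056350075 = -13.111998

Answer: Rho = -13.111998


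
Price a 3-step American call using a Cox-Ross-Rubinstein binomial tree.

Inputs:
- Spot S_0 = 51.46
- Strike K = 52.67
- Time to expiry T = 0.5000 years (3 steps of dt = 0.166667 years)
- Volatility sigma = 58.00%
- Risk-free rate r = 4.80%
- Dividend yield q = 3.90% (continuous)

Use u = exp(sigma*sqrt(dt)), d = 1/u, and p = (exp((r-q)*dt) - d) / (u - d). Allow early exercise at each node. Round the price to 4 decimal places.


dt = T/N = 0.166667
u = exp(sigma*sqrt(dt)) = 1.267167; d = 1/u = 0.789162
p = (exp((r-q)*dt) - d) / (u - d) = 0.444219
Discount per step: exp(-r*dt) = 0.992032
Stock lattice S(k, i) with i counting down-moves:
  k=0: S(0,0) = 51.4600
  k=1: S(1,0) = 65.2084; S(1,1) = 40.6103
  k=2: S(2,0) = 82.6300; S(2,1) = 51.4600; S(2,2) = 32.0481
  k=3: S(3,0) = 104.7060; S(3,1) = 65.2084; S(3,2) = 40.6103; S(3,3) = 25.2911
Terminal payoffs V(N, i) = max(S_T - K, 0):
  V(3,0) = 52.036043; V(3,1) = 12.538434; V(3,2) = 0.000000; V(3,3) = 0.000000
Backward induction: V(k, i) = exp(-r*dt) * [p * V(k+1, i) + (1-p) * V(k+1, i+1)]; then take max(V_cont, immediate exercise) for American.
  V(2,0) = exp(-r*dt) * [p*52.036043 + (1-p)*12.538434] = 29.844327; exercise = 29.960001; V(2,0) = max -> 29.960001
  V(2,1) = exp(-r*dt) * [p*12.538434 + (1-p)*0.000000] = 5.525435; exercise = 0.000000; V(2,1) = max -> 5.525435
  V(2,2) = exp(-r*dt) * [p*0.000000 + (1-p)*0.000000] = 0.000000; exercise = 0.000000; V(2,2) = max -> 0.000000
  V(1,0) = exp(-r*dt) * [p*29.960001 + (1-p)*5.525435] = 16.249229; exercise = 12.538434; V(1,0) = max -> 16.249229
  V(1,1) = exp(-r*dt) * [p*5.525435 + (1-p)*0.000000] = 2.434948; exercise = 0.000000; V(1,1) = max -> 2.434948
  V(0,0) = exp(-r*dt) * [p*16.249229 + (1-p)*2.434948] = 8.503221; exercise = 0.000000; V(0,0) = max -> 8.503221

Answer: Price = V(0,0) = 8.5032


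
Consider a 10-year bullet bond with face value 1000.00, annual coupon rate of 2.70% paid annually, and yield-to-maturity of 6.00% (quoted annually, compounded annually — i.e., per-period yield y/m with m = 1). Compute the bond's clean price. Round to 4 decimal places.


Answer: Price = 757.1171

Derivation:
Coupon per period c = face * coupon_rate / m = 27.000000
Periods per year m = 1; per-period yield y/m = 0.060000
Number of cashflows N = 10
Cashflows (t years, CF_t, discount factor 1/(1+y/m)^(m*t), PV):
  t = 1.0000: CF_t = 27.000000, DF = 0.943396, PV = 25.471698
  t = 2.0000: CF_t = 27.000000, DF = 0.889996, PV = 24.029904
  t = 3.0000: CF_t = 27.000000, DF = 0.839619, PV = 22.669721
  t = 4.0000: CF_t = 27.000000, DF = 0.792094, PV = 21.386529
  t = 5.0000: CF_t = 27.000000, DF = 0.747258, PV = 20.175971
  t = 6.0000: CF_t = 27.000000, DF = 0.704961, PV = 19.033935
  t = 7.0000: CF_t = 27.000000, DF = 0.665057, PV = 17.956542
  t = 8.0000: CF_t = 27.000000, DF = 0.627412, PV = 16.940134
  t = 9.0000: CF_t = 27.000000, DF = 0.591898, PV = 15.981259
  t = 10.0000: CF_t = 1027.000000, DF = 0.558395, PV = 573.471436
Price P = sum_t PV_t = 757.117127
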